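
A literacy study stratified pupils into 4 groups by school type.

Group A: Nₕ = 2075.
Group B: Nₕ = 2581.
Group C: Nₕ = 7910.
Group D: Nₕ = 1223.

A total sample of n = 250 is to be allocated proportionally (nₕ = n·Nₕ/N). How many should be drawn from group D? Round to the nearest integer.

22

N = 2075 + 2581 + 7910 + 1223 = 13789.
n_D = 250·1223/13789 = 22.173... → 22.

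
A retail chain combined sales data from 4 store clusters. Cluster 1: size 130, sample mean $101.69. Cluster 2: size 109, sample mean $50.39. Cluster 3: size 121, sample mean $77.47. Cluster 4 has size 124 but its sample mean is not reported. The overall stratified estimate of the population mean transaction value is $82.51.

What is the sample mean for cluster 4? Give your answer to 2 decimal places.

Σ Nₕx̄ₕ = N·μ, so 124·x̄_4 = 484·82.51 − (130·101.69 + 109·50.39 + 121·77.47).
= 39934.84 − 28086.08 = 11848.76.
x̄_4 = 11848.76 / 124 = 95.5545... → 95.55.

95.55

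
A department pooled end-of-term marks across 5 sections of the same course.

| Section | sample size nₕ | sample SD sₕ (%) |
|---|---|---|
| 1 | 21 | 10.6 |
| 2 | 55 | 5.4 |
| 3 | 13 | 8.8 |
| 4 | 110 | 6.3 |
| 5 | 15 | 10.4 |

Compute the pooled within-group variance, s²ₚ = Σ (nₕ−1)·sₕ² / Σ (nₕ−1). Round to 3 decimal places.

50.677

1: (21−1)·10.6² = 20·112.36 = 2247.2
2: (55−1)·5.4² = 54·29.16 = 1574.64
3: (13−1)·8.8² = 12·77.44 = 929.28
4: (110−1)·6.3² = 109·39.69 = 4326.21
5: (15−1)·10.4² = 14·108.16 = 1514.24
Numerator = 10591.57; denominator = Σ(nₕ−1) = 209.
s²ₚ = 10591.57/209 = 50.67737... → 50.677.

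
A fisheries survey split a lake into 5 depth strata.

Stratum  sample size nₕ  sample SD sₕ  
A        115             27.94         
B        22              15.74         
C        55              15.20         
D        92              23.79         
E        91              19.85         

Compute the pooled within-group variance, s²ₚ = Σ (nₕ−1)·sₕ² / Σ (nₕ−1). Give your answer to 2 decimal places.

523.34

Degrees of freedom: 114 + 21 + 54 + 91 + 90 = 370.
Σ(nₕ−1)sₕ² = 114·780.6436 + 21·247.7476 + 54·231.04 + 91·565.9641 + 90·394.0225 = 193636.9881.
s²ₚ = 193636.9881 / 370 = 523.3432... → 523.34.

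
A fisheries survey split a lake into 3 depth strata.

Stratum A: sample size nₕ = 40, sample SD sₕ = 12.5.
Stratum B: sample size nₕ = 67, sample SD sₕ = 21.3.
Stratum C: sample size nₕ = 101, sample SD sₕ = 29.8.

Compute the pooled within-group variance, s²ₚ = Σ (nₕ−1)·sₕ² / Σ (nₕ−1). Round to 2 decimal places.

608.98

Degrees of freedom: 39 + 66 + 100 = 205.
Σ(nₕ−1)sₕ² = 39·156.25 + 66·453.69 + 100·888.04 = 124841.29.
s²ₚ = 124841.29 / 205 = 608.9819... → 608.98.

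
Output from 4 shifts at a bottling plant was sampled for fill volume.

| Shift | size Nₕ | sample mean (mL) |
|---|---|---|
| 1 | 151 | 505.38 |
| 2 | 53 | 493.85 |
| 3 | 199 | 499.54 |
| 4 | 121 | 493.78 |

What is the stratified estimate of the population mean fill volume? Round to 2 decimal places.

x̄_st = (Σ Nₕx̄ₕ) / (Σ Nₕ) = (151·505.38 + 53·493.85 + 199·499.54 + 121·493.78) / 524
= 261642.27 / 524 = 499.3173... → 499.32.

499.32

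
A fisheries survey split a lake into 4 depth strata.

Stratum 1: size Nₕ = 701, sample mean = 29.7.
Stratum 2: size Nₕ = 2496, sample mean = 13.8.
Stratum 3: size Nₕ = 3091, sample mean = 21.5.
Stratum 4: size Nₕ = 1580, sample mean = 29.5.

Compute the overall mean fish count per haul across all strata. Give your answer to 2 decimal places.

N = 701 + 2496 + 3091 + 1580 = 7868.
Weight each subgroup mean by Nₕ/N and sum.
Σ Nₕx̄ₕ = 701·29.7 + 2496·13.8 + 3091·21.5 + 1580·29.5 = 20819.7 + 34444.8 + 66456.5 + 46610 = 168331.
Divide by N: 168331 / 7868 = 21.3944... → 21.39.

21.39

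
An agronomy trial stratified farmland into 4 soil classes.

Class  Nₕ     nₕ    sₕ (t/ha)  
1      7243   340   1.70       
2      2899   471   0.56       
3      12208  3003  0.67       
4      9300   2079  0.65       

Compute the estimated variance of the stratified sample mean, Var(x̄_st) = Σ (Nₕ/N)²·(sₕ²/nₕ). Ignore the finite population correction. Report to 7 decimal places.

N = 31650; Wₕ = Nₕ/N.
class 1: (7243/31650)²·1.70²/340 = 0.0004451521
class 2: (2899/31650)²·0.56²/471 = 0.0000055860
class 3: (12208/31650)²·0.67²/3003 = 0.0000222401
class 4: (9300/31650)²·0.65²/2079 = 0.0000175465
Sum = 0.0004905247 → 0.0004905.

0.0004905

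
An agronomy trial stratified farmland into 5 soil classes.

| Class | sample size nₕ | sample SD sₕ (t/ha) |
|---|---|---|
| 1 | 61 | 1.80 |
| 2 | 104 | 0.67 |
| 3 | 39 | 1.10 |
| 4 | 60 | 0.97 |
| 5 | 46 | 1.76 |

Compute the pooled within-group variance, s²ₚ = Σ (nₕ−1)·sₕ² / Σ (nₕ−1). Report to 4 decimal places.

Degrees of freedom: 60 + 103 + 38 + 59 + 45 = 305.
Σ(nₕ−1)sₕ² = 60·3.24 + 103·0.4489 + 38·1.21 + 59·0.9409 + 45·3.0976 = 481.5218.
s²ₚ = 481.5218 / 305 = 1.57876 → 1.5788.

1.5788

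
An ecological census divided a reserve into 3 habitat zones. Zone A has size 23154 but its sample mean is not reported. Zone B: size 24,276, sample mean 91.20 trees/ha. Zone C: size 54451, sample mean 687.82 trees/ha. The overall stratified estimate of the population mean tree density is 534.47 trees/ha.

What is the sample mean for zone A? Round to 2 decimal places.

N = 23154 + 24276 + 54451 = 101881.
Overall total = μ·N = 534.47·101881 = 54452338.07.
Subtract the known strata: 24276·91.20 + 54451·687.82 = 39666458.02.
Remaining total for zone A: 54452338.07 − 39666458.02 = 14785880.05.
Divide by its size: 14785880.05 / 23154 = 638.5886... → 638.59.

638.59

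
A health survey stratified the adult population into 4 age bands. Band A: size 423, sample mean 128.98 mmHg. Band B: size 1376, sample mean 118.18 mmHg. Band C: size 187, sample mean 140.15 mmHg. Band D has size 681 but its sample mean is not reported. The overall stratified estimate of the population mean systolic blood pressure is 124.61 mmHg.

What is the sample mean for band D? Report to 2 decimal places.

130.62

Σ Nₕx̄ₕ = N·μ, so 681·x̄_D = 2667·124.61 − (423·128.98 + 1376·118.18 + 187·140.15).
= 332334.87 − 243382.27 = 88952.6.
x̄_D = 88952.6 / 681 = 130.6206... → 130.62.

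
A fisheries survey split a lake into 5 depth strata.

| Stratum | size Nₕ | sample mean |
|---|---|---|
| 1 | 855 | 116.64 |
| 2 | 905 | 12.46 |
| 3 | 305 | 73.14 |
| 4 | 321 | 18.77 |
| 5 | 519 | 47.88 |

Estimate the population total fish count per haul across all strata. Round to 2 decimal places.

Estimate total by summing Nₕ·x̄ₕ over strata.
855·116.64 + 905·12.46 + 305·73.14 + 321·18.77 + 519·47.88 = 99727.2 + 11276.3 + 22307.7 + 6025.17 + 24849.72 = 164186.09.

164186.09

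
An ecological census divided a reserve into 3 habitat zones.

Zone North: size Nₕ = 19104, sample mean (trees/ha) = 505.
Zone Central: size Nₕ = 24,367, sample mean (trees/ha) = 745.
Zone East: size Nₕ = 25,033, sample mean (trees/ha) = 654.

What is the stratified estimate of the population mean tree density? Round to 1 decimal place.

644.8

N = 68504; weights Wₕ = Nₕ/N = (0.2789, 0.3557, 0.3654).
x̄_st = Σ Wₕ·x̄ₕ = 0.2789·505 + 0.3557·745 + 0.3654·654 ≈ 644.817...
→ 644.8.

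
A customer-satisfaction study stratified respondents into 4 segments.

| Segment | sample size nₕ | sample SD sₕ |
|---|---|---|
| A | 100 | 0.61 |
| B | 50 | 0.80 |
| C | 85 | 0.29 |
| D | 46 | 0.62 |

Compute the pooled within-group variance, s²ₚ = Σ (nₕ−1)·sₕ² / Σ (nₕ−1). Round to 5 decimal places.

0.33415

A: (100−1)·0.61² = 99·0.3721 = 36.8379
B: (50−1)·0.80² = 49·0.64 = 31.36
C: (85−1)·0.29² = 84·0.0841 = 7.0644
D: (46−1)·0.62² = 45·0.3844 = 17.298
Numerator = 92.5603; denominator = Σ(nₕ−1) = 277.
s²ₚ = 92.5603/277 = 0.3341527... → 0.33415.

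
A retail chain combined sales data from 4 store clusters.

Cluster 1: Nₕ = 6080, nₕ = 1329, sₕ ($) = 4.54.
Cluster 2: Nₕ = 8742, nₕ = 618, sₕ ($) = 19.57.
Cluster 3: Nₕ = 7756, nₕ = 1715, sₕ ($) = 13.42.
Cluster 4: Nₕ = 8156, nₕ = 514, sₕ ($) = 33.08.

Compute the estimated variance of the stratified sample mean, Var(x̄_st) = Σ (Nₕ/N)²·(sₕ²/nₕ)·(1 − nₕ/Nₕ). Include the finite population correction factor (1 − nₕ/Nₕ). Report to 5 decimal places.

N = 30734; Wₕ = Nₕ/N.
cluster 1: (6080/30734)²·4.54²/1329·(1 − 1329/6080) = 0.00047428
cluster 2: (8742/30734)²·19.57²/618·(1 − 618/8742) = 0.04659461
cluster 3: (7756/30734)²·13.42²/1715·(1 − 1715/7756) = 0.00520894
cluster 4: (8156/30734)²·33.08²/514·(1 − 514/8156) = 0.14047983
Sum = 0.19275766 → 0.19276.

0.19276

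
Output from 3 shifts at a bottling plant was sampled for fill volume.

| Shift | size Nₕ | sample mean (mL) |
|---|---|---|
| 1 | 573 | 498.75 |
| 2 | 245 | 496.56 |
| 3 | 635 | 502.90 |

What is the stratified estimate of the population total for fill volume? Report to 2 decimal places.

Population total = Σ Nₕ·x̄ₕ (each stratum's size times its mean).
573·498.75 + 245·496.56 + 635·502.90 = 285783.75 + 121657.2 + 319341.5 = 726782.45.

726782.45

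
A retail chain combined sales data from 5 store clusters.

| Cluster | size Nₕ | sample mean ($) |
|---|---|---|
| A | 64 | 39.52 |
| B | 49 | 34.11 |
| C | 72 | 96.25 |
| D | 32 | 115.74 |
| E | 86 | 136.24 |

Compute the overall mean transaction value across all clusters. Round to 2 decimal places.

x̄_st = (Σ Nₕx̄ₕ) / (Σ Nₕ) = (64·39.52 + 49·34.11 + 72·96.25 + 32·115.74 + 86·136.24) / 303
= 26550.99 / 303 = 87.6270... → 87.63.

87.63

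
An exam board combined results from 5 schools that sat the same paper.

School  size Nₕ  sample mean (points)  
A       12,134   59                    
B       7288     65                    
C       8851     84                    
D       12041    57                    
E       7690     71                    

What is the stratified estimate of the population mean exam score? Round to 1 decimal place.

x̄_st = (Σ Nₕx̄ₕ) / (Σ Nₕ) = (12134·59 + 7288·65 + 8851·84 + 12041·57 + 7690·71) / 48004
= 3165437 / 48004 = 65.941... → 65.9.

65.9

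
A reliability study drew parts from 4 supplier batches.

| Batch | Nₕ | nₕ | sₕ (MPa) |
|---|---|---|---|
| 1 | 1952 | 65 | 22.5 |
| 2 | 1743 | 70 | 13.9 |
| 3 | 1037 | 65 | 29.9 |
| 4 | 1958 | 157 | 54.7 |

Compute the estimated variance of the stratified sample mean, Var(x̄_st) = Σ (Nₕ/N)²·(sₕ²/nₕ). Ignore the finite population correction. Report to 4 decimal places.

N = 6690. Term for each stratum: Wₕ²sₕ²/nₕ.
Var(x̄_st) = 0.6630695 + 0.1873588 + 0.3304717 + 1.6324810 = 2.8133811 → 2.8134.

2.8134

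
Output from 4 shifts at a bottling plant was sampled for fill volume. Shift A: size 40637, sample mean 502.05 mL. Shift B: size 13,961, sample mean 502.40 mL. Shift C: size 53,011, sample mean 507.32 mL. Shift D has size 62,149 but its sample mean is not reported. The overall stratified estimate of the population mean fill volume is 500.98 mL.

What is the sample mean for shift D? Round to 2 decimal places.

N = 40637 + 13961 + 53011 + 62149 = 169758.
Overall total = μ·N = 500.98·169758 = 85045362.84.
Subtract the known strata: 40637·502.05 + 13961·502.40 + 53011·507.32 = 54309352.77.
Remaining total for shift D: 85045362.84 − 54309352.77 = 30736010.07.
Divide by its size: 30736010.07 / 62149 = 494.5536... → 494.55.

494.55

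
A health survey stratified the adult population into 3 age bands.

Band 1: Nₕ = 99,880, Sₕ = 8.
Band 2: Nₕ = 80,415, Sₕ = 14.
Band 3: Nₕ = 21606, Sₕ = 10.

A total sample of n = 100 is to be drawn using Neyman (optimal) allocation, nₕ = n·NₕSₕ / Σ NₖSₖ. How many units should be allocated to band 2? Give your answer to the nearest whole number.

1: NₕSₕ = 99880·8 = 799040
2: NₕSₕ = 80415·14 = 1125810
3: NₕSₕ = 21606·10 = 216060
Σ NₕSₕ = 2140910.
n_2 = 100·1125810/2140910 = 52.586... → 53.

53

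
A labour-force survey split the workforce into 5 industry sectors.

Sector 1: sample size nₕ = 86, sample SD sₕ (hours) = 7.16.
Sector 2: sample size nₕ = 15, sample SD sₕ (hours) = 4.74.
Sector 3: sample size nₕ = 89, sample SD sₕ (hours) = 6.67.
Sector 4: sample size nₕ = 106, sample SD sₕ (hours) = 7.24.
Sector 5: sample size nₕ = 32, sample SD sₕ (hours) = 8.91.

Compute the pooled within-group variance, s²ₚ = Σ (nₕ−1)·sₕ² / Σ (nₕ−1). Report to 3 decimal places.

1: (86−1)·7.16² = 85·51.2656 = 4357.576
2: (15−1)·4.74² = 14·22.4676 = 314.5464
3: (89−1)·6.67² = 88·44.4889 = 3915.0232
4: (106−1)·7.24² = 105·52.4176 = 5503.848
5: (32−1)·8.91² = 31·79.3881 = 2461.0311
Numerator = 16552.0247; denominator = Σ(nₕ−1) = 323.
s²ₚ = 16552.0247/323 = 51.24466... → 51.245.

51.245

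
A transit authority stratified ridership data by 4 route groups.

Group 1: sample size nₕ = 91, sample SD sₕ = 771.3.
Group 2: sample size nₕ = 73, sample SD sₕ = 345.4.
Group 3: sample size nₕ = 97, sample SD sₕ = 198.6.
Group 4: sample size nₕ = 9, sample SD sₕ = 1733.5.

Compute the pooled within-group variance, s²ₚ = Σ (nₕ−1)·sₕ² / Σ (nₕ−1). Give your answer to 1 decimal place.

338186.5

Degrees of freedom: 90 + 72 + 96 + 8 = 266.
Σ(nₕ−1)sₕ² = 90·594903.69 + 72·119301.16 + 96·39441.96 + 8·3005022.25 = 89957621.78.
s²ₚ = 89957621.78 / 266 = 338186.548... → 338186.5.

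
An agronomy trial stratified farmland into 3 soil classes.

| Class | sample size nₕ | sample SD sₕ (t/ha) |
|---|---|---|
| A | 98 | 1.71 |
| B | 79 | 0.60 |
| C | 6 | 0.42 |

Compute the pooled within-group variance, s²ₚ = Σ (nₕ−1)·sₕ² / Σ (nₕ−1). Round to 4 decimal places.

1.7367

Degrees of freedom: 97 + 78 + 5 = 180.
Σ(nₕ−1)sₕ² = 97·2.9241 + 78·0.36 + 5·0.1764 = 312.5997.
s²ₚ = 312.5997 / 180 = 1.736665 → 1.7367.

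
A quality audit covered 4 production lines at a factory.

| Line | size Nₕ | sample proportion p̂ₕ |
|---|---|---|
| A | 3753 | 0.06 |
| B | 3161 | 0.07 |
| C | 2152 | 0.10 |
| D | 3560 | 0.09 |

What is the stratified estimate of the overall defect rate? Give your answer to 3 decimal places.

N = 3753 + 3161 + 2152 + 3560 = 12626.
Overall proportion = Σ (Nₕ/N)·p̂ₕ.
Σ Nₕp̂ₕ = 225.18 + 221.27 + 215.2 + 320.4 = 982.05.
982.05 / 12626 = 0.07778... → 0.078.

0.078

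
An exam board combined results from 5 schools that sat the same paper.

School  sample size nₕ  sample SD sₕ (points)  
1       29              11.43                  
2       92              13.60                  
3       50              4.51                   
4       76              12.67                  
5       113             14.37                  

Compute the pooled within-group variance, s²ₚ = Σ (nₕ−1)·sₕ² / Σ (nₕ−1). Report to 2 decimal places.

Degrees of freedom: 28 + 91 + 49 + 75 + 112 = 355.
Σ(nₕ−1)sₕ² = 28·130.6449 + 91·184.96 + 49·20.3401 + 75·160.5289 + 112·206.4969 = 56653.4024.
s²ₚ = 56653.4024 / 355 = 159.5870... → 159.59.

159.59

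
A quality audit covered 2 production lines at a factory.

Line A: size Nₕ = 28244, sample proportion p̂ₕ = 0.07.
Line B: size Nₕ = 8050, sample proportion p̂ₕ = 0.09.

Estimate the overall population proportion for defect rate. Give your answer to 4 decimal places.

0.0744

Wₕ = Nₕ/N with N = 36294: 0.7782, 0.2218.
p̂_st = 0.7782·0.07 + 0.2218·0.09 ≈ 0.074436... → 0.0744.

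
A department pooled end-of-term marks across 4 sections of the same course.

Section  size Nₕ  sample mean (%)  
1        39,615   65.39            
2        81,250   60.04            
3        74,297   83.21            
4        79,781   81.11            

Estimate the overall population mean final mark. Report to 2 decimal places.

73.19

x̄_st = (Σ Nₕx̄ₕ) / (Σ Nₕ) = (39615·65.39 + 81250·60.04 + 74297·83.21 + 79781·81.11) / 274943
= 20121965.13 / 274943 = 73.1860... → 73.19.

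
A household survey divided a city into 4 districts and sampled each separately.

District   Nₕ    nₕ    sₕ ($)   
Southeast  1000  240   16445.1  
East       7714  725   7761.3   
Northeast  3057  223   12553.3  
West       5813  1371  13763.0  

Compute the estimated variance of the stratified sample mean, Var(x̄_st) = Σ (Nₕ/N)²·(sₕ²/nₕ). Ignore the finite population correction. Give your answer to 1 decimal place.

56092.1

N = 17584. Term for each stratum: Wₕ²sₕ²/nₕ.
Var(x̄_st) = 3644.4034 + 15990.2353 + 21358.2900 + 15099.2043 = 56092.1330 → 56092.1.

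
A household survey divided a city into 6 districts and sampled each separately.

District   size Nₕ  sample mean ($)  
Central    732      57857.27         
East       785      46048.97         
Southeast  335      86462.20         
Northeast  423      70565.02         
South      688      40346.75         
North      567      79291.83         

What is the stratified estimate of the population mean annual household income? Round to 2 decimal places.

59498.82

N = 3530; weights Wₕ = Nₕ/N = (0.2074, 0.2224, 0.0949, 0.1198, 0.1949, 0.1606).
x̄_st = Σ Wₕ·x̄ₕ = 0.2074·57857.27 + 0.2224·46048.97 + 0.0949·86462.20 + 0.1198·70565.02 + 0.1949·40346.75 + 0.1606·79291.83 ≈ 59498.8202...
→ 59498.82.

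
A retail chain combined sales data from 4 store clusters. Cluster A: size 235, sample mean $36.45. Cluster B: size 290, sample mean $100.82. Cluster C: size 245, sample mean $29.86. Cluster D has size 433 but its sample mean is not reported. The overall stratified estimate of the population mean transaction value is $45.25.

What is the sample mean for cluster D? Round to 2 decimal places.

21.52

Σ Nₕx̄ₕ = N·μ, so 433·x̄_D = 1203·45.25 − (235·36.45 + 290·100.82 + 245·29.86).
= 54435.75 − 45119.25 = 9316.5.
x̄_D = 9316.5 / 433 = 21.5162... → 21.52.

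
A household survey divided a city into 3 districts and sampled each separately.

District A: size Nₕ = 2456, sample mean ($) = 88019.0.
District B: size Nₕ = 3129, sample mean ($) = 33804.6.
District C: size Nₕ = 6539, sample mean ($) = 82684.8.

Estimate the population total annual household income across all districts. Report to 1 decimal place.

862625164.6

A: 2456·88019.0 = 216174664
B: 3129·33804.6 = 105774593.4
C: 6539·82684.8 = 540675907.2
τ̂ = Σ Nₕx̄ₕ = 862625164.6.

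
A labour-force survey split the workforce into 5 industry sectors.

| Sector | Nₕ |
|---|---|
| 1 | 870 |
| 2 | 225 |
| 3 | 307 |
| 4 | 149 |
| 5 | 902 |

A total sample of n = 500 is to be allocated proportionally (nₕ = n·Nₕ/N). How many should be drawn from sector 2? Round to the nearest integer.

46

N = 870 + 225 + 307 + 149 + 902 = 2453.
n_2 = 500·225/2453 = 45.862... → 46.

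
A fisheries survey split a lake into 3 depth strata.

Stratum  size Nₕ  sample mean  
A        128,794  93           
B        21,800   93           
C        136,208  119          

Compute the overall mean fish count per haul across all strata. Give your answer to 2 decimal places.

105.35

N = 286802; weights Wₕ = Nₕ/N = (0.4491, 0.0760, 0.4749).
x̄_st = Σ Wₕ·x̄ₕ = 0.4491·93 + 0.0760·93 + 0.4749·119 ≈ 105.3479...
→ 105.35.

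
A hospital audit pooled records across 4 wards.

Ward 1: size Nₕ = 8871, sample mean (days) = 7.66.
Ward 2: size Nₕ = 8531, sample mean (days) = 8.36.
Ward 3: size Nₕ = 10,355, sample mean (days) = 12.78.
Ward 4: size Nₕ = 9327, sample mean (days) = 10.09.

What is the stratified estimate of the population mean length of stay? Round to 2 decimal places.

N = 37084; weights Wₕ = Nₕ/N = (0.2392, 0.2300, 0.2792, 0.2515).
x̄_st = Σ Wₕ·x̄ₕ = 0.2392·7.66 + 0.2300·8.36 + 0.2792·12.78 + 0.2515·10.09 ≈ 9.8619...
→ 9.86.

9.86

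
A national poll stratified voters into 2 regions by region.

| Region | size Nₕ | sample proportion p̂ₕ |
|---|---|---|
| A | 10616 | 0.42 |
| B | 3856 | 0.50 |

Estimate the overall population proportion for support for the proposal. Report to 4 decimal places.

0.4413

Wₕ = Nₕ/N with N = 14472: 0.7336, 0.2664.
p̂_st = 0.7336·0.42 + 0.2664·0.50 ≈ 0.441316... → 0.4413.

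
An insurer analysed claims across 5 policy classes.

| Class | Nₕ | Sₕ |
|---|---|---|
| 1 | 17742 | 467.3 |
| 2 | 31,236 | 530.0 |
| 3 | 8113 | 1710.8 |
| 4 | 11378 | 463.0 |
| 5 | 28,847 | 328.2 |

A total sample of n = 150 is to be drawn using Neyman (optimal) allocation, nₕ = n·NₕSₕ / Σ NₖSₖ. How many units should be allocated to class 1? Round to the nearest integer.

1: NₕSₕ = 17742·467.3 = 8290836.6
2: NₕSₕ = 31236·530.0 = 16555080
3: NₕSₕ = 8113·1710.8 = 13879720.4
4: NₕSₕ = 11378·463.0 = 5268014
5: NₕSₕ = 28847·328.2 = 9467585.4
Σ NₕSₕ = 53461236.4.
n_1 = 150·8290836.6/53461236.4 = 23.262... → 23.

23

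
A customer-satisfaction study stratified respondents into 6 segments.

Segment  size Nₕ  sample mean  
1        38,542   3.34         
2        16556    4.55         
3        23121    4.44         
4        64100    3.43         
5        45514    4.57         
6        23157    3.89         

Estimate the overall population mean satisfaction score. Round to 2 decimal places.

3.91

N = 210990; weights Wₕ = Nₕ/N = (0.1827, 0.0785, 0.1096, 0.3038, 0.2157, 0.1098).
x̄_st = Σ Wₕ·x̄ₕ = 0.1827·3.34 + 0.0785·4.55 + 0.1096·4.44 + 0.3038·3.43 + 0.2157·4.57 + 0.1098·3.89 ≈ 3.9085...
→ 3.91.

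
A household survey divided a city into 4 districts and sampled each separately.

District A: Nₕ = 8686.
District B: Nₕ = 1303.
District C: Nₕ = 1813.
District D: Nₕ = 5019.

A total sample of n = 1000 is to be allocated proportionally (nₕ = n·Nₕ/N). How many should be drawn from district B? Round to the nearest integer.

Share of district B = 1303/16821 = 0.07746.
Allocate 1000 × 0.07746 = 77.463... → 77.

77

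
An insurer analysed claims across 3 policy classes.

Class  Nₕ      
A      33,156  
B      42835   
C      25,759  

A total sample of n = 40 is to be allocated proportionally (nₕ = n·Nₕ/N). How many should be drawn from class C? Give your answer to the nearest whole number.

10

Share of class C = 25759/101750 = 0.25316.
Allocate 40 × 0.25316 = 10.126... → 10.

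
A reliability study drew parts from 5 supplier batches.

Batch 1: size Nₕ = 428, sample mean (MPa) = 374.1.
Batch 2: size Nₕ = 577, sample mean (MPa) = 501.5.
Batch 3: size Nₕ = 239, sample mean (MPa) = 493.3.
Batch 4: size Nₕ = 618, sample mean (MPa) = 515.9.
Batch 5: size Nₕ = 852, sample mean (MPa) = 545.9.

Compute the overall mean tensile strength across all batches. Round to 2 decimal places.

N = 428 + 577 + 239 + 618 + 852 = 2714.
The stratified mean weights each stratum mean by its population share Nₕ/N.
Σ Nₕx̄ₕ = 428·374.1 + 577·501.5 + 239·493.3 + 618·515.9 + 852·545.9 = 160114.8 + 289365.5 + 117898.7 + 318826.2 + 465106.8 = 1351312.
Divide by N: 1351312 / 2714 = 497.9042... → 497.90.

497.90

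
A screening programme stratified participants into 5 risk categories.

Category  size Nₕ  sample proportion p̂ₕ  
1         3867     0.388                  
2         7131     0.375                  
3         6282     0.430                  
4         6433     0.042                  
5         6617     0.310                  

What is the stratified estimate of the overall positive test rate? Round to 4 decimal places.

N = 3867 + 7131 + 6282 + 6433 + 6617 = 30330.
Overall proportion = Σ (Nₕ/N)·p̂ₕ.
Σ Nₕp̂ₕ = 1500.396 + 2674.125 + 2701.26 + 270.186 + 2051.27 = 9197.237.
9197.237 / 30330 = 0.303239... → 0.3032.

0.3032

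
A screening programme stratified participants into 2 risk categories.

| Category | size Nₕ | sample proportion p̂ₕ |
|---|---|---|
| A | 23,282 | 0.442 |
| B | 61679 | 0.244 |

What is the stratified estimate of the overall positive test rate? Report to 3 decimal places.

N = 23282 + 61679 = 84961.
Overall proportion = Σ (Nₕ/N)·p̂ₕ.
Σ Nₕp̂ₕ = 10290.644 + 15049.676 = 25340.32.
25340.32 / 84961 = 0.29826... → 0.298.

0.298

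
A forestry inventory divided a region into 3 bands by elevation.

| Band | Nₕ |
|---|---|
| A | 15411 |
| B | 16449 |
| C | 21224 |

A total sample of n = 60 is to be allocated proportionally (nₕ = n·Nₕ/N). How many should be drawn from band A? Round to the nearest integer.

17

N = 15411 + 16449 + 21224 = 53084.
n_A = 60·15411/53084 = 17.419... → 17.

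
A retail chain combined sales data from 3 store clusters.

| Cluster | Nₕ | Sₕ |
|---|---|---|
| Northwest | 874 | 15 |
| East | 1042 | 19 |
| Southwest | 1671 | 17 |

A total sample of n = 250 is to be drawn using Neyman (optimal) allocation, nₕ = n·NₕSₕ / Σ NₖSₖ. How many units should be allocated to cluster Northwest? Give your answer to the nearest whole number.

Northwest: NₕSₕ = 874·15 = 13110
East: NₕSₕ = 1042·19 = 19798
Southwest: NₕSₕ = 1671·17 = 28407
Σ NₕSₕ = 61315.
n_Northwest = 250·13110/61315 = 53.453... → 53.

53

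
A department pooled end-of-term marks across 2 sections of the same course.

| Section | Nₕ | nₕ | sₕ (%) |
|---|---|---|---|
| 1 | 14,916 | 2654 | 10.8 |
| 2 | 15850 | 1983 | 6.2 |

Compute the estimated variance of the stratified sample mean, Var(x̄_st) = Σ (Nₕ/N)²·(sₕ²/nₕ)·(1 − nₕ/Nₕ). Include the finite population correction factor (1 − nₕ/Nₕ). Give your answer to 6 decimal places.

N = 30766; Wₕ = Nₕ/N.
section 1: (14916/30766)²·10.8²/2654·(1 − 2654/14916) = 0.008492161
section 2: (15850/30766)²·6.2²/1983·(1 − 1983/15850) = 0.004501221
Sum = 0.012993382 → 0.012993.

0.012993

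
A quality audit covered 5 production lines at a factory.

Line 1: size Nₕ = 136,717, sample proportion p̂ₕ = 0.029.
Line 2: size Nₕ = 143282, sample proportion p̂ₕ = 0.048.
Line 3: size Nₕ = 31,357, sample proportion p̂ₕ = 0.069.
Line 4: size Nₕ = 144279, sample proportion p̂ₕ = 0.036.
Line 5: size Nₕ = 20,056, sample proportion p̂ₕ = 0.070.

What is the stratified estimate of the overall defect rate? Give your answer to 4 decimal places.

Wₕ = Nₕ/N with N = 475691: 0.2874, 0.3012, 0.0659, 0.3033, 0.0422.
p̂_st = 0.2874·0.029 + 0.3012·0.048 + 0.0659·0.069 + 0.3033·0.036 + 0.0422·0.070 ≈ 0.041211... → 0.0412.

0.0412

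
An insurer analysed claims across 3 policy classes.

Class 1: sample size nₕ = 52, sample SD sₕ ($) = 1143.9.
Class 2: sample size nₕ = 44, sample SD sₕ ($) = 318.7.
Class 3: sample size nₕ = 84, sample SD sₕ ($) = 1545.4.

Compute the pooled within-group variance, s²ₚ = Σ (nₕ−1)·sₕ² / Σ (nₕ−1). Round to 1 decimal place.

1521621.7

1: (52−1)·1143.9² = 51·1308507.21 = 66733867.71
2: (44−1)·318.7² = 43·101569.69 = 4367496.67
3: (84−1)·1545.4² = 83·2388261.16 = 198225676.28
Numerator = 269327040.66; denominator = Σ(nₕ−1) = 177.
s²ₚ = 269327040.66/177 = 1521621.699... → 1521621.7.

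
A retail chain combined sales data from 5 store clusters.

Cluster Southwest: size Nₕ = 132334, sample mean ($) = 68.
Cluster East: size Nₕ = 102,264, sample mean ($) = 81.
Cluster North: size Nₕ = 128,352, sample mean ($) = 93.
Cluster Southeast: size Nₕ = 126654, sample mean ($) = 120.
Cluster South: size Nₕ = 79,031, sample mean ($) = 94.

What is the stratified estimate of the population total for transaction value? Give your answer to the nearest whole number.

Southwest: 132334·68 = 8998712
East: 102264·81 = 8283384
North: 128352·93 = 11936736
Southeast: 126654·120 = 15198480
South: 79031·94 = 7428914
τ̂ = Σ Nₕx̄ₕ = 51846226.

51846226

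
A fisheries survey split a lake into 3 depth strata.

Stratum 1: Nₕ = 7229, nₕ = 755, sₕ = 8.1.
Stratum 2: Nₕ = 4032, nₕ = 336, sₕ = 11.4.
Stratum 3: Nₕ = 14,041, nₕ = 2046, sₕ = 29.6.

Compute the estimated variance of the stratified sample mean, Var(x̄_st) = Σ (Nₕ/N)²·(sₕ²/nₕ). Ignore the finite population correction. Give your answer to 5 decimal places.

0.14879

N = 25302; Wₕ = Nₕ/N.
stratum 1: (7229/25302)²·8.1²/755 = 0.00709365
stratum 2: (4032/25302)²·11.4²/336 = 0.00982204
stratum 3: (14041/25302)²·29.6²/2046 = 0.13187551
Sum = 0.14879121 → 0.14879.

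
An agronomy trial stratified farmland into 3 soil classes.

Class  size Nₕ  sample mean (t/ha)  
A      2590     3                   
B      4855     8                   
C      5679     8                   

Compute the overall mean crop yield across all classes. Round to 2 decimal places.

7.01

x̄_st = (Σ Nₕx̄ₕ) / (Σ Nₕ) = (2590·3 + 4855·8 + 5679·8) / 13124
= 92042 / 13124 = 7.0133... → 7.01.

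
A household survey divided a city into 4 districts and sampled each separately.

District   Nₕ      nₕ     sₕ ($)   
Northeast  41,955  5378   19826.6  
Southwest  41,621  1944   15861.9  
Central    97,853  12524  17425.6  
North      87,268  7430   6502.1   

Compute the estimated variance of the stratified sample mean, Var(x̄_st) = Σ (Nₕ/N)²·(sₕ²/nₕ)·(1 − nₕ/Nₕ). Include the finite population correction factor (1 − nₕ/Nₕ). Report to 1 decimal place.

N = 268697; Wₕ = Nₕ/N.
district Northeast: (41955/268697)²·19826.6²/5378·(1 − 5378/41955) = 1553.6095
district Southwest: (41621/268697)²·15861.9²/1944·(1 − 1944/41621) = 2960.3282
district Central: (97853/268697)²·17425.6²/12524·(1 − 12524/97853) = 2803.9973
district North: (87268/268697)²·6502.1²/7430·(1 − 7430/87268) = 549.1077
Sum = 7867.0426 → 7867.0.

7867.0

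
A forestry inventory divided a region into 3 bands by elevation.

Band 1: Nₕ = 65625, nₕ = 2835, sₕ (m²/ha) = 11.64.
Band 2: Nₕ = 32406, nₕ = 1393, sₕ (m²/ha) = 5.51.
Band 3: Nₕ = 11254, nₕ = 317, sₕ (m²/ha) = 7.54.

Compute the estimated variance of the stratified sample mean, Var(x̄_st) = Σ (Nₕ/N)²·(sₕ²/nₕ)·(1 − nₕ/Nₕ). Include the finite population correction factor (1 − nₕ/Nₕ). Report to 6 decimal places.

0.020171

N = 109285. Term for each stratum: Wₕ²sₕ²/nₕ·(1−nₕ/Nₕ).
Var(x̄_st) = 0.016488896 + 0.001834004 + 0.001848279 = 0.020171178 → 0.020171.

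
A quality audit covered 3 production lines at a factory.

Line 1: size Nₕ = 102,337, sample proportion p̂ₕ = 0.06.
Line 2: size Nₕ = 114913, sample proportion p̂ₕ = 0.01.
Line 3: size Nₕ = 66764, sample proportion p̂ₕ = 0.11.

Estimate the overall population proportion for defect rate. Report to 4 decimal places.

0.0515

N = 102337 + 114913 + 66764 = 284014.
Overall proportion = Σ (Nₕ/N)·p̂ₕ.
Σ Nₕp̂ₕ = 6140.22 + 1149.13 + 7344.04 = 14633.39.
14633.39 / 284014 = 0.051523... → 0.0515.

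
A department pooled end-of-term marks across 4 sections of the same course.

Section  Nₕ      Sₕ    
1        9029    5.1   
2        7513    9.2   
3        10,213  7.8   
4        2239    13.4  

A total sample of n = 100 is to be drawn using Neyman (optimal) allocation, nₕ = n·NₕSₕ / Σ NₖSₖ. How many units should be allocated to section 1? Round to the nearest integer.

20

1: NₕSₕ = 9029·5.1 = 46047.9
2: NₕSₕ = 7513·9.2 = 69119.6
3: NₕSₕ = 10213·7.8 = 79661.4
4: NₕSₕ = 2239·13.4 = 30002.6
Σ NₕSₕ = 224831.5.
n_1 = 100·46047.9/224831.5 = 20.481... → 20.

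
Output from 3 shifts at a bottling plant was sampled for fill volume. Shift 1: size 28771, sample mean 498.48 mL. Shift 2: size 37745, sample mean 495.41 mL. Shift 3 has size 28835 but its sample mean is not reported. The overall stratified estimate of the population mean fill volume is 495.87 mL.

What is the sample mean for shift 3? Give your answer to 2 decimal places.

N = 28771 + 37745 + 28835 = 95351.
Overall total = μ·N = 495.87·95351 = 47281700.37.
Subtract the known strata: 28771·498.48 + 37745·495.41 = 33041018.53.
Remaining total for shift 3: 47281700.37 − 33041018.53 = 14240681.84.
Divide by its size: 14240681.84 / 28835 = 493.8679... → 493.87.

493.87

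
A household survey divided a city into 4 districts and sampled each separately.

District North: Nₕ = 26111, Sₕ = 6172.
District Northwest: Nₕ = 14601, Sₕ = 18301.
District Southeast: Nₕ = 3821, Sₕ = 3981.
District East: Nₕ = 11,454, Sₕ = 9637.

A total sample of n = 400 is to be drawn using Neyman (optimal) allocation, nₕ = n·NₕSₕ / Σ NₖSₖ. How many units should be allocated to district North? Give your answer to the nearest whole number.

North: NₕSₕ = 26111·6172 = 161157092
Northwest: NₕSₕ = 14601·18301 = 267212901
Southeast: NₕSₕ = 3821·3981 = 15211401
East: NₕSₕ = 11454·9637 = 110382198
Σ NₕSₕ = 553963592.
n_North = 400·161157092/553963592 = 116.367... → 116.

116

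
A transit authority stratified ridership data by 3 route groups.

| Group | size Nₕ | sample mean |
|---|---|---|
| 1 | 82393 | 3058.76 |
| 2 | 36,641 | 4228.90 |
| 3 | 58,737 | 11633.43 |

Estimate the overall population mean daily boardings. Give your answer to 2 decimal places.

6133.08

N = 82393 + 36641 + 58737 = 177771.
Overall mean = Σ (Nₕ/N)·x̄ₕ — weight by population share, not a simple average.
Σ Nₕx̄ₕ = 82393·3058.76 + 36641·4228.90 + 58737·11633.43 = 252020412.68 + 154951124.9 + 683312777.91 = 1090284315.49.
Divide by N: 1090284315.49 / 177771 = 6133.0831... → 6133.08.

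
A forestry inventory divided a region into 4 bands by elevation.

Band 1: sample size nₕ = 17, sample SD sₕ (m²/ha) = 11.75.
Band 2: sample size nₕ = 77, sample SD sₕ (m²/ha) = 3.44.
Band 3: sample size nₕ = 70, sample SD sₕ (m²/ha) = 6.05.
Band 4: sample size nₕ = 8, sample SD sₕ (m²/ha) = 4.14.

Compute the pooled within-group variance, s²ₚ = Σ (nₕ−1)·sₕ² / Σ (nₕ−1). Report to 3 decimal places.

34.249

Degrees of freedom: 16 + 76 + 69 + 7 = 168.
Σ(nₕ−1)sₕ² = 16·138.0625 + 76·11.8336 + 69·36.6025 + 7·17.1396 = 5753.9033.
s²ₚ = 5753.9033 / 168 = 34.24942... → 34.249.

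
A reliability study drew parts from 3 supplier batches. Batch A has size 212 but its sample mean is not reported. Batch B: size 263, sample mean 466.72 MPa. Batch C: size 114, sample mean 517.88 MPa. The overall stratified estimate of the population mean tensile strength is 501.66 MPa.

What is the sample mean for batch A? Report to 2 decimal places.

536.28

N = 212 + 263 + 114 = 589.
Overall total = μ·N = 501.66·589 = 295477.74.
Subtract the known strata: 263·466.72 + 114·517.88 = 181785.68.
Remaining total for batch A: 295477.74 − 181785.68 = 113692.06.
Divide by its size: 113692.06 / 212 = 536.2833... → 536.28.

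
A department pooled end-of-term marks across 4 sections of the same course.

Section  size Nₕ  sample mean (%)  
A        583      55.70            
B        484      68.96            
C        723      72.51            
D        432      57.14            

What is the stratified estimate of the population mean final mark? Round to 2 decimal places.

64.34

N = 2222; weights Wₕ = Nₕ/N = (0.2624, 0.2178, 0.3254, 0.1944).
x̄_st = Σ Wₕ·x̄ₕ = 0.2624·55.70 + 0.2178·68.96 + 0.3254·72.51 + 0.1944·57.14 ≈ 64.3380...
→ 64.34.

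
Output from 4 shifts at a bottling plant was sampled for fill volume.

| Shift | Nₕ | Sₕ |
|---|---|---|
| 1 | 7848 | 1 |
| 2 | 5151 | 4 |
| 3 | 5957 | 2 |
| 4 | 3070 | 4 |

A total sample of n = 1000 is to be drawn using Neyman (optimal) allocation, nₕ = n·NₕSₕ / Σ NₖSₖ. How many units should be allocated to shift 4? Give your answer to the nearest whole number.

233

Σ NₕSₕ = 7848·1 + 5151·4 + 5957·2 + 3070·4 = 52646.
Share for 4: 12280/52646 = 0.23326.
n_4 = 1000 × 0.23326 = 233.256... → 233.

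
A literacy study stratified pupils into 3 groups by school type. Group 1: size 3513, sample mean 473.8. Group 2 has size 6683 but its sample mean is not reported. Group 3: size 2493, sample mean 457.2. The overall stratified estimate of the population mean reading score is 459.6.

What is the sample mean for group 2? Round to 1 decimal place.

453.0

Σ Nₕx̄ₕ = N·μ, so 6683·x̄_2 = 12689·459.6 − (3513·473.8 + 2493·457.2).
= 5831864.4 − 2804259 = 3027605.4.
x̄_2 = 3027605.4 / 6683 = 453.031... → 453.0.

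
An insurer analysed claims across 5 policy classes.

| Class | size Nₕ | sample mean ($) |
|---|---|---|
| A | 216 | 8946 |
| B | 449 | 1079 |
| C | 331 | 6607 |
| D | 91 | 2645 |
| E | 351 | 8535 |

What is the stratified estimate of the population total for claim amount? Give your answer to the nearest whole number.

7840204

Population total = Σ Nₕ·x̄ₕ (each stratum's size times its mean).
216·8946 + 449·1079 + 331·6607 + 91·2645 + 351·8535 = 1932336 + 484471 + 2186917 + 240695 + 2995785 = 7840204.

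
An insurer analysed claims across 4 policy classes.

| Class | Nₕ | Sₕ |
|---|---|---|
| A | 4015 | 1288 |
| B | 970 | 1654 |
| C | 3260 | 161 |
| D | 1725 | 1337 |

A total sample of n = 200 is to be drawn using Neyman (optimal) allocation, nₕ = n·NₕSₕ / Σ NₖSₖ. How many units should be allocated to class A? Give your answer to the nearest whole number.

Σ NₕSₕ = 4015·1288 + 970·1654 + 3260·161 + 1725·1337 = 9606885.
Share for A: 5171320/9606885 = 0.53829.
n_A = 200 × 0.53829 = 107.659... → 108.

108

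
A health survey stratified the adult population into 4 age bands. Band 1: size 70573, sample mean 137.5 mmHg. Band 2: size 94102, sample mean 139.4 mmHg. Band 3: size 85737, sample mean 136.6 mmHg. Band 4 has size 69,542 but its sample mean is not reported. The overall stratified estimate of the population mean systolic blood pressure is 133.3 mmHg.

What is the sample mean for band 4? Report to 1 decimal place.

Σ Nₕx̄ₕ = N·μ, so 69542·x̄_4 = 319954·133.3 − (70573·137.5 + 94102·139.4 + 85737·136.6).
= 42649868.2 − 34533280.5 = 8116587.7.
x̄_4 = 8116587.7 / 69542 = 116.715... → 116.7.

116.7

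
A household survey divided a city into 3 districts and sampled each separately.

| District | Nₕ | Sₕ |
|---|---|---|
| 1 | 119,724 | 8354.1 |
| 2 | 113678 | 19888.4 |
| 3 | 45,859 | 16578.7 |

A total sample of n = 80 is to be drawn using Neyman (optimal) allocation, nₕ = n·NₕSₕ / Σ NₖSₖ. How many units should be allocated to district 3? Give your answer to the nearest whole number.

15

1: NₕSₕ = 119724·8354.1 = 1000186268.4
2: NₕSₕ = 113678·19888.4 = 2260873535.2
3: NₕSₕ = 45859·16578.7 = 760282603.3
Σ NₕSₕ = 4021342406.9.
n_3 = 80·760282603.3/4021342406.9 = 15.125... → 15.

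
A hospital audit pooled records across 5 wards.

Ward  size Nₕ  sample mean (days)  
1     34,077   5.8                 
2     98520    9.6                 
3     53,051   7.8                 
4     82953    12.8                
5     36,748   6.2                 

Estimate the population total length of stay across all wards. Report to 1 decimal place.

Population total = Σ Nₕ·x̄ₕ (each stratum's size times its mean).
34077·5.8 + 98520·9.6 + 53051·7.8 + 82953·12.8 + 36748·6.2 = 197646.6 + 945792 + 413797.8 + 1061798.4 + 227837.6 = 2846872.4.

2846872.4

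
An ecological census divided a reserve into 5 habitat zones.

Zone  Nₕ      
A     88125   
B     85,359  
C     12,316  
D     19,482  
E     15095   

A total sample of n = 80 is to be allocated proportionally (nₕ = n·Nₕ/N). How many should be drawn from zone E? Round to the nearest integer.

5

Share of zone E = 15095/220377 = 0.06850.
Allocate 80 × 0.06850 = 5.480... → 5.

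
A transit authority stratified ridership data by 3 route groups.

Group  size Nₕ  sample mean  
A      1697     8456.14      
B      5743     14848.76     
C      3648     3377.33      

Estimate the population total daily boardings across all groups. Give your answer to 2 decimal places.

Population total = Σ Nₕ·x̄ₕ (each stratum's size times its mean).
1697·8456.14 + 5743·14848.76 + 3648·3377.33 = 14350069.58 + 85276428.68 + 12320499.84 = 111946998.10.

111946998.10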